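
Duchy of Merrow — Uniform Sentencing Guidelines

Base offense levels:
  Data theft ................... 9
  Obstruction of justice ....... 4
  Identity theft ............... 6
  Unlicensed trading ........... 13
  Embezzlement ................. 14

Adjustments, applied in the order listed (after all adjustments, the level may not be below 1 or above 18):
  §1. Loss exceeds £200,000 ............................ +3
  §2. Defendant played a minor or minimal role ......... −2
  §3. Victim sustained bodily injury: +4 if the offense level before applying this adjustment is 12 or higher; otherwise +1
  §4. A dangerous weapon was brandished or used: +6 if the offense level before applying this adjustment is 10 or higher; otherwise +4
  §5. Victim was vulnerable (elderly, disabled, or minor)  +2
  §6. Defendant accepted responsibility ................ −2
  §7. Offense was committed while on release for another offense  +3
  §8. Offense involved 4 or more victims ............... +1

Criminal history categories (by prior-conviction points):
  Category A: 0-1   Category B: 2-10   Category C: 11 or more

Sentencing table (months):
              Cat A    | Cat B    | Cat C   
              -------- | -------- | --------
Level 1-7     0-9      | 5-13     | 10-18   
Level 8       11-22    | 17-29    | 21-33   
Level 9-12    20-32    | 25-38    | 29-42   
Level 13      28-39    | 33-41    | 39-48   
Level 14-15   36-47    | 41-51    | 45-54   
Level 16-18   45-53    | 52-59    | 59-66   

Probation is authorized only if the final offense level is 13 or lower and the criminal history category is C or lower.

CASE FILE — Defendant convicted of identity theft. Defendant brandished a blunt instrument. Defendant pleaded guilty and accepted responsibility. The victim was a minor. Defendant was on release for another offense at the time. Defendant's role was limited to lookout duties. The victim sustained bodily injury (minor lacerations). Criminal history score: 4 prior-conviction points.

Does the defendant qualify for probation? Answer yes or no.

Yes

Base offense level for identity theft: 6.
§2 applies: 6 − 2 = 4.
§3 applies (level before this adjustment is 4 < 12, so +1): 4 + 1 = 5.
§4 applies (level before this adjustment is 5 < 10, so +4): 5 + 4 = 9.
§5 applies: 9 + 2 = 11.
§6 applies: 11 − 2 = 9.
§7 applies: 9 + 3 = 12.
§8 does not apply.
Final offense level: 12.
Criminal history: 4 prior points → Category B (2-10).
Level 12 falls in the 9-12 band.
Grid: Level 9-12 × Category B = 25-38 months.
Probation check: level 12 ≤ 13 and category B ≤ C → eligible.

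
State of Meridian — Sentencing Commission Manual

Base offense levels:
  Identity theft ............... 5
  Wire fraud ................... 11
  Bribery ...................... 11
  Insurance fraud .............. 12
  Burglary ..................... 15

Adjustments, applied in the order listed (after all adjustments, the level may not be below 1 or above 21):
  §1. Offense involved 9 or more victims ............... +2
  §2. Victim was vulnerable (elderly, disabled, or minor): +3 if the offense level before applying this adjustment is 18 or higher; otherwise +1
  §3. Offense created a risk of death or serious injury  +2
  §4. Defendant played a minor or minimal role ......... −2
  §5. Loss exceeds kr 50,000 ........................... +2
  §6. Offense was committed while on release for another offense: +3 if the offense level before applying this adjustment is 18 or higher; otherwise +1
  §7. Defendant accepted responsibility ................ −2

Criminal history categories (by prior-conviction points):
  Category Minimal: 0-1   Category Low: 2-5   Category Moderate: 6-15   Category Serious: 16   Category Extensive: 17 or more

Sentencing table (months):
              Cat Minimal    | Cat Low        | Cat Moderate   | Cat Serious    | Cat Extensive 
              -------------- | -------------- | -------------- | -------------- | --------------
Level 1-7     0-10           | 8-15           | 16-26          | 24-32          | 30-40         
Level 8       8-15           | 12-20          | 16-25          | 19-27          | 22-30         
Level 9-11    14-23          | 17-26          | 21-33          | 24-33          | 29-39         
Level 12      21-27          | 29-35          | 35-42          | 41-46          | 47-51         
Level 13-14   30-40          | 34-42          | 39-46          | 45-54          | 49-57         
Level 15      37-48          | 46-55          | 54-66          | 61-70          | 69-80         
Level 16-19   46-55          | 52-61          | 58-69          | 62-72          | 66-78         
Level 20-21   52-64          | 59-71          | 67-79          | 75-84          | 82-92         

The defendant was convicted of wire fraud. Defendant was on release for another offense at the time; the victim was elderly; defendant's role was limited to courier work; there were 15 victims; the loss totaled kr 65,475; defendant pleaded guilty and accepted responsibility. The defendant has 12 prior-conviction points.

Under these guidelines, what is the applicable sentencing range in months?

Base offense level for wire fraud: 11.
§1 applies: 11 + 2 = 13.
§2 applies (level before this adjustment is 13 < 18, so +1): 13 + 1 = 14.
§4 applies: 14 − 2 = 12.
§5 applies: 12 + 2 = 14.
§6 applies (level before this adjustment is 14 < 18, so +1): 14 + 1 = 15.
§7 applies: 15 − 2 = 13.
Final offense level: 13.
Criminal history: 12 prior points → Category Moderate (6-15).
Level 13 falls in the 13-14 band.
Grid: Level 13-14 × Category Moderate = 39-46 months.

39-46 months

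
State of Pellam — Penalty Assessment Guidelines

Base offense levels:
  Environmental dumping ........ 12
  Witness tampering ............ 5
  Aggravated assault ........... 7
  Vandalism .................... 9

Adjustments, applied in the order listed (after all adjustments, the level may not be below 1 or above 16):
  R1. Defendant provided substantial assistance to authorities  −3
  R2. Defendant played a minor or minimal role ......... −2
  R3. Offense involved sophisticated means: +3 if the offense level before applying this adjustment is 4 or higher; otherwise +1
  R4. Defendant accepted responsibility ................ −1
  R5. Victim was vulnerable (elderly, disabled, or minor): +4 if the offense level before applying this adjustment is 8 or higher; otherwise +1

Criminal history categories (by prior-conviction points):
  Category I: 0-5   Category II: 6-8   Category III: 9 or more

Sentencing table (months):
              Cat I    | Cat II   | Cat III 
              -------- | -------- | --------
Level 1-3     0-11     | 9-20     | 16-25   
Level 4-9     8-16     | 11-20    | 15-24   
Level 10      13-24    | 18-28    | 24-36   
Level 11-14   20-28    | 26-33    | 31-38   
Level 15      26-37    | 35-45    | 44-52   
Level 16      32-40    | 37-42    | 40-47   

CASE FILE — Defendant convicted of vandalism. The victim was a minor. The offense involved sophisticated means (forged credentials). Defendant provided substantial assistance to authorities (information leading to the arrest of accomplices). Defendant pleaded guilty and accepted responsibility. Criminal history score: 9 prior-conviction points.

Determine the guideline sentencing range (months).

31-38 months

Base offense level for vandalism: 9.
R1 applies: 9 − 3 = 6.
R2 does not apply.
R3 applies (level before this adjustment is 6 ≥ 4, so +3): 6 + 3 = 9.
R4 applies: 9 − 1 = 8.
R5 applies (level before this adjustment is 8 ≥ 8, so +4): 8 + 4 = 12.
Final offense level: 12.
Criminal history: 9 prior points → Category III (9+).
Level 12 falls in the 11-14 band.
Grid: Level 11-14 × Category III = 31-38 months.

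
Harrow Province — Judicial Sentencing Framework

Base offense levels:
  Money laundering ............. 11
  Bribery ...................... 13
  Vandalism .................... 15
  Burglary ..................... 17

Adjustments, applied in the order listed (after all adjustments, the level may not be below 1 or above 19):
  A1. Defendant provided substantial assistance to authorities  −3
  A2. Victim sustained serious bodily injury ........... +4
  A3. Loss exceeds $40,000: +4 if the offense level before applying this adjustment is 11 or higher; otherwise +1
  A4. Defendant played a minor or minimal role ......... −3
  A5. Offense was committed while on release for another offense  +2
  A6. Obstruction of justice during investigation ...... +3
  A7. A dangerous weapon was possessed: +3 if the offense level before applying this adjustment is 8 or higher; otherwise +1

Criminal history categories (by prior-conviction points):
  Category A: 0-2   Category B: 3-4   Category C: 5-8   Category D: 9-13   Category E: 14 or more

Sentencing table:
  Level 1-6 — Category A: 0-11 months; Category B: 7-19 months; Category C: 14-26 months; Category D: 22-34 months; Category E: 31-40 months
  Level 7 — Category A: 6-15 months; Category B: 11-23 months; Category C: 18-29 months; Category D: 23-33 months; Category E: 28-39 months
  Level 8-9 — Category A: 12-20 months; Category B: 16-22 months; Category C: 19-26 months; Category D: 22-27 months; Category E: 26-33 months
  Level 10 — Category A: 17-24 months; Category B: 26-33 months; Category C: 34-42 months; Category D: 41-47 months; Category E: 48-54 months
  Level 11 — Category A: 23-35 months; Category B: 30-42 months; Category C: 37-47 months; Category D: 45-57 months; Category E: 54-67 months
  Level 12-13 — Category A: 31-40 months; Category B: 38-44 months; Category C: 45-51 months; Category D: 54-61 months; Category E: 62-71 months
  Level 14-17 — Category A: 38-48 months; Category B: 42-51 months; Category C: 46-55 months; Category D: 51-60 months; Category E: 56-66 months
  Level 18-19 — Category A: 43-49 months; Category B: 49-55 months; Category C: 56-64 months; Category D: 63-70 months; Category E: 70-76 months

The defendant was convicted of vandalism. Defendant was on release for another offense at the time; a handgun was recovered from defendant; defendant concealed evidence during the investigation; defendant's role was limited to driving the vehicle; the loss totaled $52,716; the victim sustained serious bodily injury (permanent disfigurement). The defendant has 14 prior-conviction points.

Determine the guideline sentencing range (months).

70-76 months

Base offense level for vandalism: 15.
A1 does not apply.
A2 applies: 15 + 4 = 19.
A3 applies (level before this adjustment is 19 ≥ 11, so +4): 19 + 4 = 23.
A4 applies: 23 − 3 = 20.
A5 applies: 20 + 2 = 22.
A6 applies: 22 + 3 = 25.
A7 applies (level before this adjustment is 25 ≥ 8, so +3): 25 + 3 = 28.
Level 28 exceeds the maximum of 19; capped at 19.
Final offense level: 19.
Criminal history: 14 prior points → Category E (14+).
Level 19 falls in the 18-19 band.
Grid: Level 18-19 × Category E = 70-76 months.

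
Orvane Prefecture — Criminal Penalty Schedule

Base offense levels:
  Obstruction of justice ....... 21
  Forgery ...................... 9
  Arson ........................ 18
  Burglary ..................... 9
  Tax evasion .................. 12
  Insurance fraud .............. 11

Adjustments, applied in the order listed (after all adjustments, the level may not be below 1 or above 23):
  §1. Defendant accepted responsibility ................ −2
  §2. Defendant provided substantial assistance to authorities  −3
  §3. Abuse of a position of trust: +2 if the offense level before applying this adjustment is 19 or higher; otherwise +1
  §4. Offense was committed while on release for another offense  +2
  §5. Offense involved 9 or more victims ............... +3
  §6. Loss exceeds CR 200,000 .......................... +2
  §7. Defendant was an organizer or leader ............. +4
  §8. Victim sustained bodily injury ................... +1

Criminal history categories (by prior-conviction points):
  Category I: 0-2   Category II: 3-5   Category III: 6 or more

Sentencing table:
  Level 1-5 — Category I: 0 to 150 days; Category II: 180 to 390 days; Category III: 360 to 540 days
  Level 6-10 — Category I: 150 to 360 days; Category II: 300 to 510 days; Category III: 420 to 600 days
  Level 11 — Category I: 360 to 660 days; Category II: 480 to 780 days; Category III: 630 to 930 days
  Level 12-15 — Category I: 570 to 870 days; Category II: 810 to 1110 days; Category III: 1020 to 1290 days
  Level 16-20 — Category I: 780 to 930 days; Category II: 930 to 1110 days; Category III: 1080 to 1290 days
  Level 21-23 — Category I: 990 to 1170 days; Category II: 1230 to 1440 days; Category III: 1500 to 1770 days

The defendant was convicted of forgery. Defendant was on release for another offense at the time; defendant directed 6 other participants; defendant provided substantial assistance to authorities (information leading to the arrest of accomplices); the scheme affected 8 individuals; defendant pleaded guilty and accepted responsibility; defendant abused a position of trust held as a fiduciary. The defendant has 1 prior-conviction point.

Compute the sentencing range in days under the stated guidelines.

360-660 days

Base offense level for forgery: 9.
§1 applies: 9 − 2 = 7.
§2 applies: 7 − 3 = 4.
§3 applies (level before this adjustment is 4 < 19, so +1): 4 + 1 = 5.
§4 applies: 5 + 2 = 7.
§6 does not apply.
§7 applies: 7 + 4 = 11.
§8 does not apply.
Final offense level: 11.
Criminal history: 1 prior point → Category I (0-2).
Level 11 falls in the 11 band.
Grid: Level 11 × Category I = 360-660 days.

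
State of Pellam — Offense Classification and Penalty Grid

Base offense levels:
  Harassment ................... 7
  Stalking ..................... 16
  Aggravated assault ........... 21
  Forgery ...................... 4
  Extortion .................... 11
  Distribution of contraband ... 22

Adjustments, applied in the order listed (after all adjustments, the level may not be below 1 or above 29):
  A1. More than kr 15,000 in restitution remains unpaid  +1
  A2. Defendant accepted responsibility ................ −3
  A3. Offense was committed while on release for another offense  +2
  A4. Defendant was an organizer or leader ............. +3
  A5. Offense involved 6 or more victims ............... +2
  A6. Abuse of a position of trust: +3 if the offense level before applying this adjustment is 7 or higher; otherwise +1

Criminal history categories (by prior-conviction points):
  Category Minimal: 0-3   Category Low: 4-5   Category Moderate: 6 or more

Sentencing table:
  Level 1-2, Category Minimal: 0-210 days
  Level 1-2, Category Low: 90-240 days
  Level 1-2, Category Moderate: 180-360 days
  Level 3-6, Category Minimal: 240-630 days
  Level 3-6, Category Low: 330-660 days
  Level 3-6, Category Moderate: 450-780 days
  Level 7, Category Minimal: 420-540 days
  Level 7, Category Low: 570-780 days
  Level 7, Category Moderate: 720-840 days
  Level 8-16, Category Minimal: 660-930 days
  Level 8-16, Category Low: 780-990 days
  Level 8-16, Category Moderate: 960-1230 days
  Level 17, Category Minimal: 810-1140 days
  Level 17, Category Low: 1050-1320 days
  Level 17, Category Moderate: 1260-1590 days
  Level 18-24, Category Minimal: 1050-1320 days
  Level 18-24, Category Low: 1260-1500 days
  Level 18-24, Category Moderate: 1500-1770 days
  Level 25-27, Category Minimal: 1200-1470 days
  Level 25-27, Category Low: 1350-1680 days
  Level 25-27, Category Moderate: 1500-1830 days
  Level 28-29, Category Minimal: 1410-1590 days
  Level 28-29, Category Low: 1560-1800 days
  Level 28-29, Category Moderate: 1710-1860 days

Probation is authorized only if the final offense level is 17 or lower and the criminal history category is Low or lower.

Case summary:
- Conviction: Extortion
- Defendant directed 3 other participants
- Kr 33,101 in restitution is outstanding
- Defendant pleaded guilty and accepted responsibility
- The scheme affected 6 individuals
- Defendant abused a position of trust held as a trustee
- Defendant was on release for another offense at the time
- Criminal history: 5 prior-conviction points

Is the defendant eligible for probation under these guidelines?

No

Base offense level for extortion: 11.
A1 applies: 11 + 1 = 12.
A2 applies: 12 − 3 = 9.
A3 applies: 9 + 2 = 11.
A4 applies: 11 + 3 = 14.
A5 applies: 14 + 2 = 16.
A6 applies (level before this adjustment is 16 ≥ 7, so +3): 16 + 3 = 19.
Final offense level: 19.
Criminal history: 5 prior points → Category Low (4-5).
Level 19 falls in the 18-24 band.
Grid: Level 18-24 × Category Low = 1260-1500 days.
Probation check: level 19 > 17 and category Low ≤ Low → not eligible.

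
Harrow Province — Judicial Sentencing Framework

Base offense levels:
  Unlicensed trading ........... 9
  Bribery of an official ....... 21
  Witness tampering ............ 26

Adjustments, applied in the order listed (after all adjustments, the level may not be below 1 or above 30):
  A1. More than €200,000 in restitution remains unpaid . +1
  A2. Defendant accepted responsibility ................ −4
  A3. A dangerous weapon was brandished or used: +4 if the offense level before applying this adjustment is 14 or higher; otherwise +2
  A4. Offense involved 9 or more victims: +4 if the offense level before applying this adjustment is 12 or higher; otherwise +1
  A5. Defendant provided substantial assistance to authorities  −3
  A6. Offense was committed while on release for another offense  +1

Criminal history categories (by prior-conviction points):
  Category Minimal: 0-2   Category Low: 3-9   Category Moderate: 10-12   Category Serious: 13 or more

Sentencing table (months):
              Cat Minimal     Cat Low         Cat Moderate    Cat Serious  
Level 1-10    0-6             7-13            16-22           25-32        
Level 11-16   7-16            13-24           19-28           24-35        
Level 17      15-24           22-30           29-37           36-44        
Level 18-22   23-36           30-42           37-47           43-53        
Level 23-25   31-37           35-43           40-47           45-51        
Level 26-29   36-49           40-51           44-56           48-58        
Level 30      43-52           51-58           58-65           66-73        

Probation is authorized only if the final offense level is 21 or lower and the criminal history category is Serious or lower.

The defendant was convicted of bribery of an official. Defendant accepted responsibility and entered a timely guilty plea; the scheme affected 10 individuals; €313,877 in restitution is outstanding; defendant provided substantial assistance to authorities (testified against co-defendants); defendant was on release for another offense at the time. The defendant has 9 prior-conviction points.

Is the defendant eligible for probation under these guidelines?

Base offense level for bribery of an official: 21.
A1 applies: 21 + 1 = 22.
A2 applies: 22 − 4 = 18.
A4 applies (level before this adjustment is 18 ≥ 12, so +4): 18 + 4 = 22.
A5 applies: 22 − 3 = 19.
A6 applies: 19 + 1 = 20.
Final offense level: 20.
Criminal history: 9 prior points → Category Low (3-9).
Level 20 falls in the 18-22 band.
Grid: Level 18-22 × Category Low = 30-42 months.
Probation check: level 20 ≤ 21 and category Low ≤ Serious → eligible.

Yes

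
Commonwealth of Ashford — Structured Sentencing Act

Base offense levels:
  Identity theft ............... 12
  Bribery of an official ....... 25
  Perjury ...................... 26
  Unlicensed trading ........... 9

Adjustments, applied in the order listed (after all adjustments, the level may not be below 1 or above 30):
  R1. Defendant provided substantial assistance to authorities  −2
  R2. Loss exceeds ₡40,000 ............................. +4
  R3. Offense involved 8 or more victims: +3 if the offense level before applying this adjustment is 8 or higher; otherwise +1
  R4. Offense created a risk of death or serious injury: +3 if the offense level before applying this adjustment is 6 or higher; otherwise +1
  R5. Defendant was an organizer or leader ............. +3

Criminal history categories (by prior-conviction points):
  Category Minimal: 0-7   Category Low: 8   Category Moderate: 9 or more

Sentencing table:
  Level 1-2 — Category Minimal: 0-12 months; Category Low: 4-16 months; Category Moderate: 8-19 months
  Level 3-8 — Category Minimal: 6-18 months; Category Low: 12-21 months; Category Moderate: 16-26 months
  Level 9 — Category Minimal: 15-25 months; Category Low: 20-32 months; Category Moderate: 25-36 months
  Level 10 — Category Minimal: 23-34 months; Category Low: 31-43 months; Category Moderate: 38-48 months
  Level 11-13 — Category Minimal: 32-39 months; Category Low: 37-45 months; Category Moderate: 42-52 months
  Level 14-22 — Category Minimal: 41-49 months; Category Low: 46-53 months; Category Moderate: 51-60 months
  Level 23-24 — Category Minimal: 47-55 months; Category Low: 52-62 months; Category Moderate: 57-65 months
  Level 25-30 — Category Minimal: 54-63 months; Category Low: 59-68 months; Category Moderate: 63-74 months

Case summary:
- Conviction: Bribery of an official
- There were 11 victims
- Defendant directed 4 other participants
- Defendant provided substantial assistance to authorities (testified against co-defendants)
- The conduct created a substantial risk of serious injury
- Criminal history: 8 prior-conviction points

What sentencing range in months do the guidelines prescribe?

Base offense level for bribery of an official: 25.
R1 applies: 25 − 2 = 23.
R2 does not apply.
R3 applies (level before this adjustment is 23 ≥ 8, so +3): 23 + 3 = 26.
R4 applies (level before this adjustment is 26 ≥ 6, so +3): 26 + 3 = 29.
R5 applies: 29 + 3 = 32.
Level 32 exceeds the maximum of 30; capped at 30.
Final offense level: 30.
Criminal history: 8 prior points → Category Low (8).
Level 30 falls in the 25-30 band.
Grid: Level 25-30 × Category Low = 59-68 months.

59-68 months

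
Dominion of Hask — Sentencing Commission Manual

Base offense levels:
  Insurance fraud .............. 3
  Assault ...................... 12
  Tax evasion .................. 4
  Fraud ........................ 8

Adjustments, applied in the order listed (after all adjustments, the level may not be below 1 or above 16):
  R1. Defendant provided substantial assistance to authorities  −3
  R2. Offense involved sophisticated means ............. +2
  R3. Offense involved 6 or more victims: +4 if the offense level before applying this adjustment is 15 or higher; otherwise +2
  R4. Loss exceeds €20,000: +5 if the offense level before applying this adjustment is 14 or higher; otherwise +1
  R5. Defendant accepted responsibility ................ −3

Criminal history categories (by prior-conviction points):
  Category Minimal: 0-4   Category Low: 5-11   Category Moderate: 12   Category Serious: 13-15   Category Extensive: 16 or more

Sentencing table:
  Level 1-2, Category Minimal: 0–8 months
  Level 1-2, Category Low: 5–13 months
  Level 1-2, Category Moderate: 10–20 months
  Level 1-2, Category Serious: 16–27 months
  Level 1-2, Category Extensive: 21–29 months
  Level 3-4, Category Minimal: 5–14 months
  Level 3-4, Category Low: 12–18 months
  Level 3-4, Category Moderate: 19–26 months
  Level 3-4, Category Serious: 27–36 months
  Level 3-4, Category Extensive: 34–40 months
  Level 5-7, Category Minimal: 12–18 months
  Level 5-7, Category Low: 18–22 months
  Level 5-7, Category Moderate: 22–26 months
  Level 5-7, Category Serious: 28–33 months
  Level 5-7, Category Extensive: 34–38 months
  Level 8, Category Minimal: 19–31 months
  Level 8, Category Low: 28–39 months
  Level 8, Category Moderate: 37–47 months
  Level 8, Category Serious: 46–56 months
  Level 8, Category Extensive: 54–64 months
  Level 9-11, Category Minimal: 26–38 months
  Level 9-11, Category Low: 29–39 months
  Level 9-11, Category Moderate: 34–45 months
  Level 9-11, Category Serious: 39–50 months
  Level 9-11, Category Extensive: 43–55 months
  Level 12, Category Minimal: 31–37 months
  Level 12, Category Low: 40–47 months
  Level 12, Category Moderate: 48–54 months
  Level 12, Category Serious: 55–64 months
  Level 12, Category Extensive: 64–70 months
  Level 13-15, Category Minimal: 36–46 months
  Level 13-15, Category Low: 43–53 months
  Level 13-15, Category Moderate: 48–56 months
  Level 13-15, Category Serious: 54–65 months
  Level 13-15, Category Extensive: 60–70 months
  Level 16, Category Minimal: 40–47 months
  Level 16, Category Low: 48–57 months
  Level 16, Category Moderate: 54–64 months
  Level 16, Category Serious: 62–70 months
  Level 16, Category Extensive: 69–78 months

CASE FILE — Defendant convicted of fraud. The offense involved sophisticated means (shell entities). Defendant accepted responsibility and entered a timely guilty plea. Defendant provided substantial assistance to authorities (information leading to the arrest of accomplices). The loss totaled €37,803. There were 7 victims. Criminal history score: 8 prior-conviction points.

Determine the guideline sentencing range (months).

Base offense level for fraud: 8.
R1 applies: 8 − 3 = 5.
R2 applies: 5 + 2 = 7.
R3 applies (level before this adjustment is 7 < 15, so +2): 7 + 2 = 9.
R4 applies (level before this adjustment is 9 < 14, so +1): 9 + 1 = 10.
R5 applies: 10 − 3 = 7.
Final offense level: 7.
Criminal history: 8 prior points → Category Low (5-11).
Level 7 falls in the 5-7 band.
Grid: Level 5-7 × Category Low = 18-22 months.

18-22 months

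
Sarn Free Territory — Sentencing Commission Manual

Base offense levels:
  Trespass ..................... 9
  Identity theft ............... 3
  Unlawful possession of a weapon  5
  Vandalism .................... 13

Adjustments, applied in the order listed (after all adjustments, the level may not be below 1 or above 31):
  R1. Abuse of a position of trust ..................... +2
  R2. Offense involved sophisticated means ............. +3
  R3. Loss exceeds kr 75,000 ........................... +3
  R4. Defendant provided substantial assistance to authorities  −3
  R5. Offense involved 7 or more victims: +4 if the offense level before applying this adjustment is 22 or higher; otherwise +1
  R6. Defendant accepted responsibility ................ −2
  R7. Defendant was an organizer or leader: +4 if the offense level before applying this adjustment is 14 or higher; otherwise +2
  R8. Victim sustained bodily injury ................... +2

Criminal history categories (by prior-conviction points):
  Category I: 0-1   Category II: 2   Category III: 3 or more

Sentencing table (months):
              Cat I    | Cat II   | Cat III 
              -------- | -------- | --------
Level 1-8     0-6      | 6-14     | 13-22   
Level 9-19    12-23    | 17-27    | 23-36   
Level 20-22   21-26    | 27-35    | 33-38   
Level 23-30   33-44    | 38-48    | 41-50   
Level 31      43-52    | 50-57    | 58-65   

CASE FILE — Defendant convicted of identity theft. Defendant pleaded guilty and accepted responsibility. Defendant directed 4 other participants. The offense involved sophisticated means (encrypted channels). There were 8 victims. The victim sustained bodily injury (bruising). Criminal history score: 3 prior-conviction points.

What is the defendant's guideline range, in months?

Base offense level for identity theft: 3.
R2 applies: 3 + 3 = 6.
R4 does not apply.
R5 applies (level before this adjustment is 6 < 22, so +1): 6 + 1 = 7.
R6 applies: 7 − 2 = 5.
R7 applies (level before this adjustment is 5 < 14, so +2): 5 + 2 = 7.
R8 applies: 7 + 2 = 9.
Final offense level: 9.
Criminal history: 3 prior points → Category III (3+).
Level 9 falls in the 9-19 band.
Grid: Level 9-19 × Category III = 23-36 months.

23-36 months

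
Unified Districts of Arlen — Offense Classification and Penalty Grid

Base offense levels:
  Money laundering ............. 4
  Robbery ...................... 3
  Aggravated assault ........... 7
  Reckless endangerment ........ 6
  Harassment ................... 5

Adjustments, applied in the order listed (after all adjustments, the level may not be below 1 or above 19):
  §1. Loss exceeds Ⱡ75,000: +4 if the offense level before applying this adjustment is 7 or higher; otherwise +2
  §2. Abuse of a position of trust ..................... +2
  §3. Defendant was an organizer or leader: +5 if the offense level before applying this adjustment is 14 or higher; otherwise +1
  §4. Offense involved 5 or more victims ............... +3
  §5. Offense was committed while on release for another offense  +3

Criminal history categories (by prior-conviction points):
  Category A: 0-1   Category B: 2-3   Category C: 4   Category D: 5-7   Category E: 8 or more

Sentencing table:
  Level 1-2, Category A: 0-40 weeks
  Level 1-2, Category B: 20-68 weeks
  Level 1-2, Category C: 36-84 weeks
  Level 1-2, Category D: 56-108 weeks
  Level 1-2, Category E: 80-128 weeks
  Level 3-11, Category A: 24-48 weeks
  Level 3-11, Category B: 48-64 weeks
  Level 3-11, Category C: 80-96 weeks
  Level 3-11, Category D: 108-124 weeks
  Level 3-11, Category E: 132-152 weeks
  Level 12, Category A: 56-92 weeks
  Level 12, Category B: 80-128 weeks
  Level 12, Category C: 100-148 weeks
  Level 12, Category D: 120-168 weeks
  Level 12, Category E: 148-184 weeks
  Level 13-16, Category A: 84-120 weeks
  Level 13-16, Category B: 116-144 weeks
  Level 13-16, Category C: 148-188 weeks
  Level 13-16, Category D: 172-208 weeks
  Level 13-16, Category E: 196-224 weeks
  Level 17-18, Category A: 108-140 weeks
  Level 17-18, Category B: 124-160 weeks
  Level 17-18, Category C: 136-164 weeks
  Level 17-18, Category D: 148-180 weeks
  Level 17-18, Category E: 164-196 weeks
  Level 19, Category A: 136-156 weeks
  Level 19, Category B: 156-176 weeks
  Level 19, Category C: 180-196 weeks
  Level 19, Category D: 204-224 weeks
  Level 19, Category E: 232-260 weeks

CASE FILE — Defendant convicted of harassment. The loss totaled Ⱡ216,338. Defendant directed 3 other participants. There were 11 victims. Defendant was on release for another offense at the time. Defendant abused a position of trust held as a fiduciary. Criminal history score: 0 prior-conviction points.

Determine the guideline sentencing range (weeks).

84-120 weeks

Base offense level for harassment: 5.
§1 applies (level before this adjustment is 5 < 7, so +2): 5 + 2 = 7.
§2 applies: 7 + 2 = 9.
§3 applies (level before this adjustment is 9 < 14, so +1): 9 + 1 = 10.
§4 applies: 10 + 3 = 13.
§5 applies: 13 + 3 = 16.
Final offense level: 16.
Criminal history: 0 prior points → Category A (0-1).
Level 16 falls in the 13-16 band.
Grid: Level 13-16 × Category A = 84-120 weeks.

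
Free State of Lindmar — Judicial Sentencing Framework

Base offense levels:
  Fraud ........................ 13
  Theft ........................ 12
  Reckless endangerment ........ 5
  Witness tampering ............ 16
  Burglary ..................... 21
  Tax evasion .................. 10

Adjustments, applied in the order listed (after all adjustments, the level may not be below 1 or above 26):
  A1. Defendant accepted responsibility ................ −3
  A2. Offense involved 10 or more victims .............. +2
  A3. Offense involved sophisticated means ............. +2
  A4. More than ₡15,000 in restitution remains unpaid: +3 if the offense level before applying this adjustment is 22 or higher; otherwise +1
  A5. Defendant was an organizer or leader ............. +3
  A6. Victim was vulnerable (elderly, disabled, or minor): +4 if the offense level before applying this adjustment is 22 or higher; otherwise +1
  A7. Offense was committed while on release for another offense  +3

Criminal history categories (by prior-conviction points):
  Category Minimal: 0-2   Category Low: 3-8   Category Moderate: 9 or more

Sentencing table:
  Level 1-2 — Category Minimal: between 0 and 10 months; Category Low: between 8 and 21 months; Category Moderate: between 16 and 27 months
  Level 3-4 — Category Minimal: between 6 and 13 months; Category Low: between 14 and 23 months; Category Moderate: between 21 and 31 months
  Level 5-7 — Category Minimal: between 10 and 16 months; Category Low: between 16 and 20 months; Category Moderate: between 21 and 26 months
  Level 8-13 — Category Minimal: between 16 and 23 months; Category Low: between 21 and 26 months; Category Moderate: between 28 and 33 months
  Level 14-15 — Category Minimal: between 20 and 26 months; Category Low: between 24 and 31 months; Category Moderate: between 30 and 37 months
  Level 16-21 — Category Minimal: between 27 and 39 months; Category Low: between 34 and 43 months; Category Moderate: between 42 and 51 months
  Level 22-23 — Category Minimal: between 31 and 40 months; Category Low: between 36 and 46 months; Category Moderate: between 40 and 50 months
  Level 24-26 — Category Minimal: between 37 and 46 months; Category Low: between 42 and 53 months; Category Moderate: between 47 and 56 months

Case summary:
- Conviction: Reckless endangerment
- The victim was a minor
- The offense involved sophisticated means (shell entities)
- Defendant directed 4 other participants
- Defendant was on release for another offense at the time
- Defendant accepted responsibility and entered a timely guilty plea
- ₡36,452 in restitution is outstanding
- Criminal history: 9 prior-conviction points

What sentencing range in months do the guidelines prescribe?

28-33 months

Base offense level for reckless endangerment: 5.
A1 applies: 5 − 3 = 2.
A2 does not apply.
A3 applies: 2 + 2 = 4.
A4 applies (level before this adjustment is 4 < 22, so +1): 4 + 1 = 5.
A5 applies: 5 + 3 = 8.
A6 applies (level before this adjustment is 8 < 22, so +1): 8 + 1 = 9.
A7 applies: 9 + 3 = 12.
Final offense level: 12.
Criminal history: 9 prior points → Category Moderate (9+).
Level 12 falls in the 8-13 band.
Grid: Level 8-13 × Category Moderate = 28-33 months.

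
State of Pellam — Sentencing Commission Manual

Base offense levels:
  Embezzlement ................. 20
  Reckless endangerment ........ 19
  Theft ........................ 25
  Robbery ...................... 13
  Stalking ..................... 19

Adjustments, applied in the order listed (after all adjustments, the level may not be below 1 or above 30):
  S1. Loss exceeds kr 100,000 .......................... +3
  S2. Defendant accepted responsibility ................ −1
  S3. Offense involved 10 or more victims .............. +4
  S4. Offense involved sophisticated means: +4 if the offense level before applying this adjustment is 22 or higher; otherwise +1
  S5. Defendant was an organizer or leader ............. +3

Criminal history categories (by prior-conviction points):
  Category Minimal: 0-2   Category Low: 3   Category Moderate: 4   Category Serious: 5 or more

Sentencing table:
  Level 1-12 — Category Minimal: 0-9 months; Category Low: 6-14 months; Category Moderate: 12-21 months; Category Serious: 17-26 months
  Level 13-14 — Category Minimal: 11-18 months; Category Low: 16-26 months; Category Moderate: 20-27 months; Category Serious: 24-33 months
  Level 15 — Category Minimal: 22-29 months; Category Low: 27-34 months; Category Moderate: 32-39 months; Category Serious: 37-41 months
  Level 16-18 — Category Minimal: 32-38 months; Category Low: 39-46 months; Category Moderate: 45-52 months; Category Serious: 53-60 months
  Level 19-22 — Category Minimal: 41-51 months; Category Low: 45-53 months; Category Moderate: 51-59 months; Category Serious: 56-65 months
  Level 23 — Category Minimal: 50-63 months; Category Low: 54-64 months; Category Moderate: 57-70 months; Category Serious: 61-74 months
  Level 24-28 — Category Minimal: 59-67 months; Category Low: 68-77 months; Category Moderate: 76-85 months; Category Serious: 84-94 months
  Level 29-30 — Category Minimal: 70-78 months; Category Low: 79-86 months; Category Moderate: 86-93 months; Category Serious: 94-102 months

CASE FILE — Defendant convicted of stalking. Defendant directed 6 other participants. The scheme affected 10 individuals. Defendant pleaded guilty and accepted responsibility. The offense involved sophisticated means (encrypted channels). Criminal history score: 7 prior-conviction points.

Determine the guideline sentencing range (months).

Base offense level for stalking: 19.
S2 applies: 19 − 1 = 18.
S3 applies: 18 + 4 = 22.
S4 applies (level before this adjustment is 22 ≥ 22, so +4): 22 + 4 = 26.
S5 applies: 26 + 3 = 29.
Final offense level: 29.
Criminal history: 7 prior points → Category Serious (5+).
Level 29 falls in the 29-30 band.
Grid: Level 29-30 × Category Serious = 94-102 months.

94-102 months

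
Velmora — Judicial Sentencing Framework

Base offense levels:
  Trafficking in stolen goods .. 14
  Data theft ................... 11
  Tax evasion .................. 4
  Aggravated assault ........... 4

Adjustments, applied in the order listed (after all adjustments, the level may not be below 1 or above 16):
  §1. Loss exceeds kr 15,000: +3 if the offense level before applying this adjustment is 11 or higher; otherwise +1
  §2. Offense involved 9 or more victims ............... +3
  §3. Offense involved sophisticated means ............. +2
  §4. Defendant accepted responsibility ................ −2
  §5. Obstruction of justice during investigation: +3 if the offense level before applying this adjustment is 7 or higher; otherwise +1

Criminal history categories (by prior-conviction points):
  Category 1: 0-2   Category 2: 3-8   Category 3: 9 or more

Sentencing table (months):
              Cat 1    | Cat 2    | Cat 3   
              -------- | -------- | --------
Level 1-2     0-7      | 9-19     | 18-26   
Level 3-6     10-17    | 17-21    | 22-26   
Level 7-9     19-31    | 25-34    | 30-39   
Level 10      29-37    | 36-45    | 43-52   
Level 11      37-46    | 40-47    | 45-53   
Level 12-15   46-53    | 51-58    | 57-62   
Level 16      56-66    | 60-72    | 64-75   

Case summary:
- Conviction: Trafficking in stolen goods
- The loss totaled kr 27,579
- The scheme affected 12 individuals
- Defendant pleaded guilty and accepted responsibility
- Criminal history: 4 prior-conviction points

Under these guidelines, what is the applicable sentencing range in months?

60-72 months

Base offense level for trafficking in stolen goods: 14.
§1 applies (level before this adjustment is 14 ≥ 11, so +3): 14 + 3 = 17.
§2 applies: 17 + 3 = 20.
§3 does not apply.
§4 applies: 20 − 2 = 18.
Level 18 exceeds the maximum of 16; capped at 16.
Final offense level: 16.
Criminal history: 4 prior points → Category 2 (3-8).
Level 16 falls in the 16 band.
Grid: Level 16 × Category 2 = 60-72 months.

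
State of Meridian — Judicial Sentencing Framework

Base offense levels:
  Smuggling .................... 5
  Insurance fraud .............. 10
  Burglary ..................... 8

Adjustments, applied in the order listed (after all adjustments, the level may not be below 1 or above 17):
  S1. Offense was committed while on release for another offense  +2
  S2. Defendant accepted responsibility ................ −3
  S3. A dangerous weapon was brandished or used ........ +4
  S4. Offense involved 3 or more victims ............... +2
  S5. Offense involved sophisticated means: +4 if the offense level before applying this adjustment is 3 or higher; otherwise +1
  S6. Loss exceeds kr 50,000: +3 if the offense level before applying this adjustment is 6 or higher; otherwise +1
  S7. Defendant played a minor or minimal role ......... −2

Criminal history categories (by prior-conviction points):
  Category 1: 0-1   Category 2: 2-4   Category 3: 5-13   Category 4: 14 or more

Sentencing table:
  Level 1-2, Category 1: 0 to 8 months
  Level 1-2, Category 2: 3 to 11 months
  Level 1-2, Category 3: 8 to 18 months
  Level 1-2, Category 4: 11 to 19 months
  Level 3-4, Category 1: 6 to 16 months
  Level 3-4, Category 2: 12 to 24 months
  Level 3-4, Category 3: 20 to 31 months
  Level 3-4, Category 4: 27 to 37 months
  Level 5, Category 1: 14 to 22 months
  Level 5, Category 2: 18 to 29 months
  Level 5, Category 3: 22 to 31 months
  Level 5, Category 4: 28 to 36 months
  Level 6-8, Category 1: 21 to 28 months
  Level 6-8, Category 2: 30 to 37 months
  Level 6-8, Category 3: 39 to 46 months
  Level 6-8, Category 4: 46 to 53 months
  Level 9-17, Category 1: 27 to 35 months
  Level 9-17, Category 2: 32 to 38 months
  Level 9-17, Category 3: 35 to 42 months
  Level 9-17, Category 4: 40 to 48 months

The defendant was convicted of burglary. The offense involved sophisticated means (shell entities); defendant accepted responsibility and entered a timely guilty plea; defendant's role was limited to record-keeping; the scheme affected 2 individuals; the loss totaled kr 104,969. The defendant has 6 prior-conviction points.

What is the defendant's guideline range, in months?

35-42 months

Base offense level for burglary: 8.
S1 does not apply.
S2 applies: 8 − 3 = 5.
S3 does not apply.
S5 applies (level before this adjustment is 5 ≥ 3, so +4): 5 + 4 = 9.
S6 applies (level before this adjustment is 9 ≥ 6, so +3): 9 + 3 = 12.
S7 applies: 12 − 2 = 10.
Final offense level: 10.
Criminal history: 6 prior points → Category 3 (5-13).
Level 10 falls in the 9-17 band.
Grid: Level 9-17 × Category 3 = 35-42 months.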